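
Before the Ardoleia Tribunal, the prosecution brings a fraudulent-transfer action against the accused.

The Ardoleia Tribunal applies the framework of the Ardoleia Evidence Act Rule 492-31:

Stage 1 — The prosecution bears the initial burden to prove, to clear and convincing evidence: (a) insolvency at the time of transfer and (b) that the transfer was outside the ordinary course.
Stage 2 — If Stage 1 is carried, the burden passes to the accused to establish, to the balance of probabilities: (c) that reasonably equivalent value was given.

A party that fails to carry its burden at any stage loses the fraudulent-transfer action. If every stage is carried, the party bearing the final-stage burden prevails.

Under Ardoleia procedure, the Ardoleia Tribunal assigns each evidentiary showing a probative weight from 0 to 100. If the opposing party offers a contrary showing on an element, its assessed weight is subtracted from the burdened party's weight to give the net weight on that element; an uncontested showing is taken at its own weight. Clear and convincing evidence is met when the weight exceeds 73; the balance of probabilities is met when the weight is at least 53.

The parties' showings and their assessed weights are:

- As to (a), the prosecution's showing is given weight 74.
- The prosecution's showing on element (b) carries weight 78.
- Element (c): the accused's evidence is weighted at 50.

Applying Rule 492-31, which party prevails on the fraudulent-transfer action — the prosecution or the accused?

Stage 1 — burden on prosecution; standard: clear and convincing evidence (weight exceeds 73).
    (a): 74 > 73 [met]
    (b): 78 > 73 [met]
  Stage 1 carried; the burden shifts to the accused.
Stage 2 — burden on accused; standard: the balance of probabilities (weight is at least 53).
    (c): 50 < 53 [not met]
  Not every element is met, so the accused fails to carry Stage 2.
So the prosecution prevails.

prosecution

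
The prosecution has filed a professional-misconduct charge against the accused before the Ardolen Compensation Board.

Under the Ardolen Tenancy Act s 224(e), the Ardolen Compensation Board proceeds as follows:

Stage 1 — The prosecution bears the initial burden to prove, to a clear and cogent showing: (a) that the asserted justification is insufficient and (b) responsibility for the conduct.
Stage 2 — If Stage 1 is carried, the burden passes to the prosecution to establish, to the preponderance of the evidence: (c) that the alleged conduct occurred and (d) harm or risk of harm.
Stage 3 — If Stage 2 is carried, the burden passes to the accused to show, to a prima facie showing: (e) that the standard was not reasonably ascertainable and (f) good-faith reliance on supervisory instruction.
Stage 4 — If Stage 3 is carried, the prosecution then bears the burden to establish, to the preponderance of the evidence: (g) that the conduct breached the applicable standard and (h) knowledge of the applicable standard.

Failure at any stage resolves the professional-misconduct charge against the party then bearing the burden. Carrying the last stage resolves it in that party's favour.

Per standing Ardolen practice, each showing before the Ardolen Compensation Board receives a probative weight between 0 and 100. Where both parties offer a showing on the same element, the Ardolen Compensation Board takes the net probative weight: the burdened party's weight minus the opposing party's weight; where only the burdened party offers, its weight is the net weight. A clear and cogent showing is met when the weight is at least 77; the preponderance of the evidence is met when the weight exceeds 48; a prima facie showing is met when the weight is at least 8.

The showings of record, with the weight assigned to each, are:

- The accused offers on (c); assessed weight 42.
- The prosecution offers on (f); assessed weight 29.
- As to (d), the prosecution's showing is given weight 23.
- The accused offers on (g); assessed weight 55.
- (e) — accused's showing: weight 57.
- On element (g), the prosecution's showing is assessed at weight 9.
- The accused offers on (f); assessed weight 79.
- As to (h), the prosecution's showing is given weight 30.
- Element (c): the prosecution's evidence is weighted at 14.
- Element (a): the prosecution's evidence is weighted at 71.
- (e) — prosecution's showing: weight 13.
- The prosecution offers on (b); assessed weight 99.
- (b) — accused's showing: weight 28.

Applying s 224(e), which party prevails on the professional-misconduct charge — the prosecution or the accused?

At Stage 1 the prosecution must meet a clear and cogent showing (weight is at least 77): on (a) the weight is 71, which does not reach 77, so (a) does not meet the standard; on (b) the weight is 99 less the opposing 28 gives net 71, < 77, so (b) does not meet the standard.
  Not every element is met, so the prosecution fails to carry Stage 1.
The accused prevails.

accused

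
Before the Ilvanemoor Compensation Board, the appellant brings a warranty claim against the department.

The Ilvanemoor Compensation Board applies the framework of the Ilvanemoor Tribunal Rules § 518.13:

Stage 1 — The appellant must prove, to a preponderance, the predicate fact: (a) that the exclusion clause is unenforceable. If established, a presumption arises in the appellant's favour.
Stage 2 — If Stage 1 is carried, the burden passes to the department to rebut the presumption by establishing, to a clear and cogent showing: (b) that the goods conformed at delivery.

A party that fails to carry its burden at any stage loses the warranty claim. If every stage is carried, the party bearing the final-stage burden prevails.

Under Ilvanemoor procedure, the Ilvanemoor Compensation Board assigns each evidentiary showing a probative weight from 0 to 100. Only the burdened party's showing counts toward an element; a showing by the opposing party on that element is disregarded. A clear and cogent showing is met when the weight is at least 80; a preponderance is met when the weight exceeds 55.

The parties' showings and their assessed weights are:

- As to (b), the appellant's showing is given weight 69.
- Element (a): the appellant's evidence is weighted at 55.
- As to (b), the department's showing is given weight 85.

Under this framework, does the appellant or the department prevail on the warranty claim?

department

Stage 1 — burden on appellant; standard: a preponderance (weight exceeds 55).
    (a): 55 ≤ 55 [not met]
  The appellant does not carry Stage 1.
So the department prevails.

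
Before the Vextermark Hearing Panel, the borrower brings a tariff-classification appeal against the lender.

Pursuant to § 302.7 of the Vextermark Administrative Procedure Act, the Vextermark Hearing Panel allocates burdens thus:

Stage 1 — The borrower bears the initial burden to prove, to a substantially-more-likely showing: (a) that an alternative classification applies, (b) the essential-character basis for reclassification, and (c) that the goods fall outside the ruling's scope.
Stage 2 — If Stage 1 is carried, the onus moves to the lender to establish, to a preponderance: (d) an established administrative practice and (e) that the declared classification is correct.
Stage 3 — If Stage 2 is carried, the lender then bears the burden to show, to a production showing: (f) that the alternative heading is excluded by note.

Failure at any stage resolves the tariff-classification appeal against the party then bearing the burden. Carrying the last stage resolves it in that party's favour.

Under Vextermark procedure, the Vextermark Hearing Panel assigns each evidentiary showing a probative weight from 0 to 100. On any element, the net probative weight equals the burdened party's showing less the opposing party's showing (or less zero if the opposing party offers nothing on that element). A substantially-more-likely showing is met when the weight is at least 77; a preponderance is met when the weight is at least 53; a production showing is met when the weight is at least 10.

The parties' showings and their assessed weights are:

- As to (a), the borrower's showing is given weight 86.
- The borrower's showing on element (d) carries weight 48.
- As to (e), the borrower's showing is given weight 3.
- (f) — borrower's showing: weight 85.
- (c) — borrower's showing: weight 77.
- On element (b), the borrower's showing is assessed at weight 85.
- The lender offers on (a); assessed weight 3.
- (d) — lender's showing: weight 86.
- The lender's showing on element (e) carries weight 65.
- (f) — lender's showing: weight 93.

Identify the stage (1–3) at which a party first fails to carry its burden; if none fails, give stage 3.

Stage 1 — burden on borrower; standard: a substantially-more-likely showing (weight is at least 77).
    (a): 86 − 3 = 83 ≥ 77 [met]
    (b): 85 ≥ 77 [met]
    (c): 77 ≥ 77 [met]
  All elements met. The burden passes to the lender.
Stage 2 — burden on lender; standard: a preponderance (weight is at least 53).
    (d): 86 − 48 = 38 < 53 [not met]
    (e): 65 − 3 = 62 ≥ 53 [met]
  Not every element is met, so the lender fails to carry Stage 2.
So the borrower prevails.

stage 2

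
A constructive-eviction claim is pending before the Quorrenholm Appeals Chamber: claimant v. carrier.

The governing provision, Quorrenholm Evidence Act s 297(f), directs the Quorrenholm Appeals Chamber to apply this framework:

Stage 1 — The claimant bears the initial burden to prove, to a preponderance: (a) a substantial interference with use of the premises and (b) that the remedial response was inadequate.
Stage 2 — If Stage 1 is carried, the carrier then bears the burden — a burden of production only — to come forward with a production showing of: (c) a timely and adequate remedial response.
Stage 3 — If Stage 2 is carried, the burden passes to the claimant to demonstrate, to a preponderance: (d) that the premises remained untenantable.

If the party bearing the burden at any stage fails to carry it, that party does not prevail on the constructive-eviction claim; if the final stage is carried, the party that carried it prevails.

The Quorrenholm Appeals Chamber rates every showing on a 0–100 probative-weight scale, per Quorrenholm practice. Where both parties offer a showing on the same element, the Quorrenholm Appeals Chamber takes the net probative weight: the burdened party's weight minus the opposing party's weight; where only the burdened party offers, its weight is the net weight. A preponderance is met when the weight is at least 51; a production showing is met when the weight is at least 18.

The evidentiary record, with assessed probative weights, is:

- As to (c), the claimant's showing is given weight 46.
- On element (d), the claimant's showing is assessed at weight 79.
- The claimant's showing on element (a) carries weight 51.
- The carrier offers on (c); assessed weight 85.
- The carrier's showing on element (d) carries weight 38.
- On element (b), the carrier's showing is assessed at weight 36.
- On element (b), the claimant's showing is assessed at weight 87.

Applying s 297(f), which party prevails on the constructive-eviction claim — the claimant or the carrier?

carrier

At Stage 1 the claimant must meet a preponderance (weight is at least 51): on (a) the weight is 51, which does reach 51, so (a) meets the standard; on (b) the weight is 87 less the opposing 36 gives net 51, which does reach 51, so (b) meets the standard.
  Stage 1 is satisfied; the onus moves to the carrier.
At Stage 2 the carrier must meet a production showing (weight is at least 18): on (c) the weight is 85 less the opposing 46 gives net 39, ≥ 18, so (c) meets the standard.
  All elements met. The burden passes to the claimant.
At Stage 3 the claimant must meet a preponderance (weight is at least 51): on (d) the weight is 79 less the opposing 38 gives net 41, < 51, so (d) does not meet the standard.
  Stage 3 not carried; the claimant fails its burden.
The carrier prevails.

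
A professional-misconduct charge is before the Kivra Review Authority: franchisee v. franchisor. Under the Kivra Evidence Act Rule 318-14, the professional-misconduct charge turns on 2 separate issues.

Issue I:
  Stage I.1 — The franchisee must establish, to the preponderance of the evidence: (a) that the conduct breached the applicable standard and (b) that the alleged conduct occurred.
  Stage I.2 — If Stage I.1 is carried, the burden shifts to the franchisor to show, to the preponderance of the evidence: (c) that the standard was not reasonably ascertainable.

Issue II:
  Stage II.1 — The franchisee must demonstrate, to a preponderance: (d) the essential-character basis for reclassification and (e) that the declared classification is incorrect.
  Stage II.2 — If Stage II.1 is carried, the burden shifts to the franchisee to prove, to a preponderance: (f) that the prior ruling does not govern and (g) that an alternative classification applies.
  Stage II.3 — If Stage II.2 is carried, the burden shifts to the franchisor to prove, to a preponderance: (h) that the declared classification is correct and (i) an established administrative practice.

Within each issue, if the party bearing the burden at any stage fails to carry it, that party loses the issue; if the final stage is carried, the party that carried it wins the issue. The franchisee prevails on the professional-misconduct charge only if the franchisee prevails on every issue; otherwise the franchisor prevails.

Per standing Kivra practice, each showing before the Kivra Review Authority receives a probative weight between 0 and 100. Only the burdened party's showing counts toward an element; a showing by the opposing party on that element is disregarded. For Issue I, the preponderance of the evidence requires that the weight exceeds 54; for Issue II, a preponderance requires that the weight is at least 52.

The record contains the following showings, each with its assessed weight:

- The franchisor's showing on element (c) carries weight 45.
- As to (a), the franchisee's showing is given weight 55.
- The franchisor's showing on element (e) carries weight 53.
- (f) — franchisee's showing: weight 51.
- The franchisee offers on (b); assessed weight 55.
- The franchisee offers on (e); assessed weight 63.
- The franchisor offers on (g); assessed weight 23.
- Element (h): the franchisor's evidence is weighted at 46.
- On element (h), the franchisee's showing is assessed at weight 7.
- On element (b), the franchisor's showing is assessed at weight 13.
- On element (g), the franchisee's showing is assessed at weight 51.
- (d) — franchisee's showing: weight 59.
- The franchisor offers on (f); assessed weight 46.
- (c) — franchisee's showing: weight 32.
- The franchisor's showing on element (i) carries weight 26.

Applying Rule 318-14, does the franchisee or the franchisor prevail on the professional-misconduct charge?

franchisor

— Issue I —
At Stage I.1 the franchisee must meet the preponderance of the evidence (weight exceeds 54): on (a) the weight is 55, which does exceed 54, so (a) meets the standard; on (b) the weight is 55 (the franchisor's 13 is given no effect), > 54, so (b) meets the standard.
  The franchisee carries Stage I.1; the franchisor now bears the burden.
At Stage I.2 the franchisor must meet the preponderance of the evidence (weight exceeds 54): on (c) the weight is 45 (the franchisee's 32 is given no effect), ≤ 54, so (c) does not meet the standard.
  Stage I.2 not carried; the franchisor fails its burden.
The analysis ends at Stage I.2; the franchisee prevails on this issue.
— Issue II —
At Stage II.1 the franchisee must meet a preponderance (weight is at least 52): on (d) the weight is 59, which does reach 52, so (d) meets the standard; on (e) the weight is 63 (the franchisor's 53 is given no effect), which does reach 52, so (e) meets the standard.
  Stage II.1 is satisfied; the franchisee continues to bear the burden.
At Stage II.2 the franchisee must meet a preponderance (weight is at least 52): on (f) the weight is 51 (the franchisor's 46 is given no effect), < 52, so (f) does not meet the standard; on (g) the weight is 51 (the franchisor's 23 is given no effect), < 52, so (g) does not meet the standard.
  The franchisee does not carry Stage II.2.
So the franchisor prevails on this issue.
Per-issue: Issue I → franchisee; Issue II → franchisor. The franchisee must prevail on every issue; overall, the franchisor prevails.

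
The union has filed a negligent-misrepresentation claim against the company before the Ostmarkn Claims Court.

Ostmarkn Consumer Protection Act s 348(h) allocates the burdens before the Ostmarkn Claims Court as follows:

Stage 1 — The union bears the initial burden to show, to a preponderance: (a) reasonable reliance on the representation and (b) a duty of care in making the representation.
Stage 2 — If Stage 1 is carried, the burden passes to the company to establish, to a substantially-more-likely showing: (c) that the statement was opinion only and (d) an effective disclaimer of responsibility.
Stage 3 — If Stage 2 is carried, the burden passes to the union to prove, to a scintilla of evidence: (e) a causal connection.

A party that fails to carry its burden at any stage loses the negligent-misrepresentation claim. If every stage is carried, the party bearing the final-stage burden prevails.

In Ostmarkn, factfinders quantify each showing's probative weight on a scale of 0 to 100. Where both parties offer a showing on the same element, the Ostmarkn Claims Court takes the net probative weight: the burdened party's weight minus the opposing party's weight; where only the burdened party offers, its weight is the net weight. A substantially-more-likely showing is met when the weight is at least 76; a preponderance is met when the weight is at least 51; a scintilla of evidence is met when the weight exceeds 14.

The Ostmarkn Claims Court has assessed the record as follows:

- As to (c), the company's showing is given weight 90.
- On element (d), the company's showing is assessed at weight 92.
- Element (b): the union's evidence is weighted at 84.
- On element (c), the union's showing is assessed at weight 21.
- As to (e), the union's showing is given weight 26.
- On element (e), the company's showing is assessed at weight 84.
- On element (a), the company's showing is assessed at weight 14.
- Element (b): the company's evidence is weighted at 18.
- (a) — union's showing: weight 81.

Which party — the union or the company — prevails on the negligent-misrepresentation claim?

Stage 1 (union, a preponderance, weight is at least 51): (a) net 81−14=67 ≥ 51 — meets; (b) net 84−18=66 ≥ 51 — meets.
  The union carries Stage 1; the company now bears the burden.
Stage 2 (company, a substantially-more-likely showing, weight is at least 76): (c) net 90−21=69 < 76 — fails; (d) 92 ≥ 76 — meets.
  The company does not carry Stage 2.
The union prevails.

union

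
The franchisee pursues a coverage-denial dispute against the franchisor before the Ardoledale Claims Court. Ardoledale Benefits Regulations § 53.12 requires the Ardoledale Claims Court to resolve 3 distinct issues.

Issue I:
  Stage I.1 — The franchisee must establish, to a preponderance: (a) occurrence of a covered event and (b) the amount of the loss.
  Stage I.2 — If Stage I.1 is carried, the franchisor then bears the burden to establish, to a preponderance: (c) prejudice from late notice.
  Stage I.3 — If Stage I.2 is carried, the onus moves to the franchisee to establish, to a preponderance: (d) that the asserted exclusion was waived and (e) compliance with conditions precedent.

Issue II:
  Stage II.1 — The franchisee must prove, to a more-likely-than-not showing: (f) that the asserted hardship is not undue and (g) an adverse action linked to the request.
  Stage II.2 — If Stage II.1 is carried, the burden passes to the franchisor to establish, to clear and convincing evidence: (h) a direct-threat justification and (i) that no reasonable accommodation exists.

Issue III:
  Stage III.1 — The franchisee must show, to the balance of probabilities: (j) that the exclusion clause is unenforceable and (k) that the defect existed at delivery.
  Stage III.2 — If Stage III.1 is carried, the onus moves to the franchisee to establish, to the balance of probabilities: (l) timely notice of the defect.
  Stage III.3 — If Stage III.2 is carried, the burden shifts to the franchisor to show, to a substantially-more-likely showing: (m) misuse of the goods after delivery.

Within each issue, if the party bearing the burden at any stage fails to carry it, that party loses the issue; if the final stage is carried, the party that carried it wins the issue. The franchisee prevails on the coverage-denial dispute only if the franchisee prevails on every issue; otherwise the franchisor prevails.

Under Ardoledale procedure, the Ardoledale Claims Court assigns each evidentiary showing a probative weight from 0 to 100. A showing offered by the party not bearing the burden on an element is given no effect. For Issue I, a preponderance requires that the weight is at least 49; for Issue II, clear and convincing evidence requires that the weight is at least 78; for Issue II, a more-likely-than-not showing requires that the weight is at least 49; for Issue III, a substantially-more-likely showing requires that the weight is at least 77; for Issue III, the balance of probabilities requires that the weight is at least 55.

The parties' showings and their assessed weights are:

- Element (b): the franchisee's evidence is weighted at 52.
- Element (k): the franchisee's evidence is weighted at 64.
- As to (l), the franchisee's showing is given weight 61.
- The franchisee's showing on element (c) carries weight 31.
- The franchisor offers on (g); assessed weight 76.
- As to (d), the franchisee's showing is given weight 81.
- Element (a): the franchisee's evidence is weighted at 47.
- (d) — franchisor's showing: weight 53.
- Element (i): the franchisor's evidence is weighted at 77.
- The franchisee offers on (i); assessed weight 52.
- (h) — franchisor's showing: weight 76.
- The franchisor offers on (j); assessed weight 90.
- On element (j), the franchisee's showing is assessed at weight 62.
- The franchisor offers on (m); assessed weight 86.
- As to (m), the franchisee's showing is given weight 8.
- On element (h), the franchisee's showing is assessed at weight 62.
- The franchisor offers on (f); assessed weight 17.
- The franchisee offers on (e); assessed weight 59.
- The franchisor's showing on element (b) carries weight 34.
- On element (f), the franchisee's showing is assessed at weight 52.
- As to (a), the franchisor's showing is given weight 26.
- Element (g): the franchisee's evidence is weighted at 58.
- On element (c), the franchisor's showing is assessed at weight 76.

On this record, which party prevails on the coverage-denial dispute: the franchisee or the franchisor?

franchisor

— Issue I —
At Stage I.1 the franchisee must meet a preponderance (weight is at least 49): on (a) the weight is 47 (the franchisor's 26 is given no effect), which does not reach 49, so (a) does not meet the standard; on (b) the weight is 52 (the franchisor's 34 is given no effect), ≥ 49, so (b) meets the standard.
  The franchisee does not carry Stage I.1.
So the franchisor prevails on this issue.
— Issue II —
Stage II.1 — burden on franchisee; standard: a more-likely-than-not showing (weight is at least 49).
    (f): 52 (franchisor's 17 disregarded) ≥ 49 [met]
    (g): 58 (franchisor's 76 disregarded) ≥ 49 [met]
  All elements met. The burden passes to the franchisor.
Stage II.2 — burden on franchisor; standard: clear and convincing evidence (weight is at least 78).
    (h): 76 (franchisee's 62 disregarded) < 78 [not met]
    (i): 77 (franchisee's 52 disregarded) < 78 [not met]
  Not every element is met, so the franchisor fails to carry Stage II.2.
The franchisee prevails on this issue.
— Issue III —
Stage III.1 (franchisee, the balance of probabilities, weight is at least 55): (j) 62 (franchisor's 90 disregarded) ≥ 55 — meets; (k) 64 ≥ 55 — meets.
  All elements met. The franchisee retains the burden for Stage III.2.
Stage III.2 (franchisee, the balance of probabilities, weight is at least 55): (l) 61 ≥ 55 — meets.
  All elements met. The burden passes to the franchisor.
Stage III.3 (franchisor, a substantially-more-likely showing, weight is at least 77): (m) 86 (franchisee's 8 disregarded) ≥ 77 — meets.
  The franchisor carries the last stage.
All stages carried — the franchisor prevails on this issue.
Per-issue: Issue I → franchisor; Issue II → franchisee; Issue III → franchisor. The franchisee must prevail on every issue; overall, the franchisor prevails.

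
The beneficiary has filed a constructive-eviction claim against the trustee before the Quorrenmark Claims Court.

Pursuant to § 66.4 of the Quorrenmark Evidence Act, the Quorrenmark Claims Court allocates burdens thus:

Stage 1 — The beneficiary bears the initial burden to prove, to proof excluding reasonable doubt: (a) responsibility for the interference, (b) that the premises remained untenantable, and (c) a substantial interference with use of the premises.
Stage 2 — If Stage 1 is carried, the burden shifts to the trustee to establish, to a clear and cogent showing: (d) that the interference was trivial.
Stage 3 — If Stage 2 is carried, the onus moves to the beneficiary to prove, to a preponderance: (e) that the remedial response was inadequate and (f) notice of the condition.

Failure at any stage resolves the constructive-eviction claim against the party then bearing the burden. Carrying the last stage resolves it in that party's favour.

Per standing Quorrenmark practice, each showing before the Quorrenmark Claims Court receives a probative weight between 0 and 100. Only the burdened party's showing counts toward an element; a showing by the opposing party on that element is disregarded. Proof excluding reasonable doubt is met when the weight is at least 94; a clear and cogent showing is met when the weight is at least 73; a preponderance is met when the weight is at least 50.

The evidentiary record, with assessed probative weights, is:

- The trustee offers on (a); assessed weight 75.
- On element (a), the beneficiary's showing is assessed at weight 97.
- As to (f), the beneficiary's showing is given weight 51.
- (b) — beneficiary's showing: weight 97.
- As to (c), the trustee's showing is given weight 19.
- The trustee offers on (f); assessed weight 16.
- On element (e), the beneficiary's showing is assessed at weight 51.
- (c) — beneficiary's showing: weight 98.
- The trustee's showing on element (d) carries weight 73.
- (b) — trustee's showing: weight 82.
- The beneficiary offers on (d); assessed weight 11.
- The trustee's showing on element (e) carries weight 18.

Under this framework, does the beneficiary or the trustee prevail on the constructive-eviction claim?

beneficiary

At Stage 1 the beneficiary must meet proof excluding reasonable doubt (weight is at least 94): on (a) the weight is 97 (the trustee's 75 is given no effect), ≥ 94, so (a) meets the standard; on (b) the weight is 97 (the trustee's 82 is given no effect), ≥ 94, so (b) meets the standard; on (c) the weight is 98 (the trustee's 19 is given no effect), ≥ 94, so (c) meets the standard.
  The beneficiary carries Stage 1; the trustee now bears the burden.
At Stage 2 the trustee must meet a clear and cogent showing (weight is at least 73): on (d) the weight is 73 (the beneficiary's 11 is given no effect), which does reach 73, so (d) meets the standard.
  Stage 2 carried; the burden shifts to the beneficiary.
At Stage 3 the beneficiary must meet a preponderance (weight is at least 50): on (e) the weight is 51 (the trustee's 18 is given no effect), ≥ 50, so (e) meets the standard; on (f) the weight is 51 (the trustee's 16 is given no effect), which does reach 50, so (f) meets the standard.
  Stage 3 carried; the final stage is satisfied.
Every stage carried; the beneficiary prevails.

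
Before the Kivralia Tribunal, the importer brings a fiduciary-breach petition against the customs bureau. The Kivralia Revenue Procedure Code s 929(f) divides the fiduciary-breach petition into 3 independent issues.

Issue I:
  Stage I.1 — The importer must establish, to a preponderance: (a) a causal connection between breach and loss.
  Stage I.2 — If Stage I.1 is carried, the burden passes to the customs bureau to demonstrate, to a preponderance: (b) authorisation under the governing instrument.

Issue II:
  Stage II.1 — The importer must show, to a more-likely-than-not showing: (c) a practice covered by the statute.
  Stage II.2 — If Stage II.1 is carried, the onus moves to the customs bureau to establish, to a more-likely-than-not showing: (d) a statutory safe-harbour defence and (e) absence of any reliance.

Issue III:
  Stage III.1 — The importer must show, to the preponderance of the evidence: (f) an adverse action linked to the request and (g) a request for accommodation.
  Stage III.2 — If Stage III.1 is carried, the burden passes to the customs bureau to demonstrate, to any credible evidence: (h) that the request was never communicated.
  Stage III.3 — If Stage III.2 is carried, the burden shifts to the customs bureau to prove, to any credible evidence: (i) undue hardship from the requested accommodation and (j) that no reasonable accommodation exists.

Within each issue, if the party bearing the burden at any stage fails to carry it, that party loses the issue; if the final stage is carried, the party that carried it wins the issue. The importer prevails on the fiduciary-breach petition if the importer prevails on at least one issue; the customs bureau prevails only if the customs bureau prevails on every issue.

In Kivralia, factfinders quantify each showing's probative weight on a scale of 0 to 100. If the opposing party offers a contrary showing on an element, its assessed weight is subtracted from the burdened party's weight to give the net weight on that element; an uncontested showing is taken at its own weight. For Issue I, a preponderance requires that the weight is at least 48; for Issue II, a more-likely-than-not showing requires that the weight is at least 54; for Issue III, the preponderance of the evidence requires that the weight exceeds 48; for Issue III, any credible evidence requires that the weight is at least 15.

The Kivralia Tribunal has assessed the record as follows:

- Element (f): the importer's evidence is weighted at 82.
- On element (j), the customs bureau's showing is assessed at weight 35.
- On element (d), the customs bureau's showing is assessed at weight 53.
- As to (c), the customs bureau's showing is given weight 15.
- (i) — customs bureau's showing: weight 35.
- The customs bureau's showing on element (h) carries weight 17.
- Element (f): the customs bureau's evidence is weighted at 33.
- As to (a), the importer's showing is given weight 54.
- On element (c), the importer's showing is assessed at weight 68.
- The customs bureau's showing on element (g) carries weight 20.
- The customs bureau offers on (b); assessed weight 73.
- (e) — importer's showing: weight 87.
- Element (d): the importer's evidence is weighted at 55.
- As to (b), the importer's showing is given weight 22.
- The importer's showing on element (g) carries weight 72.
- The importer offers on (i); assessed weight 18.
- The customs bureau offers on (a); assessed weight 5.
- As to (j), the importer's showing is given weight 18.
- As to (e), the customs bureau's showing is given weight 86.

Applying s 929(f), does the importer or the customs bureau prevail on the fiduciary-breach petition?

— Issue I —
At Stage I.1 the importer must meet a preponderance (weight is at least 48): on (a) the weight is 54 less the opposing 5 gives net 49, which does reach 48, so (a) meets the standard.
  All elements met. The burden passes to the customs bureau.
At Stage I.2 the customs bureau must meet a preponderance (weight is at least 48): on (b) the weight is 73 less the opposing 22 gives net 51, ≥ 48, so (b) meets the standard.
  All elements met at the final stage.
With every stage satisfied, the customs bureau prevails on this issue.
— Issue II —
At Stage II.1 the importer must meet a more-likely-than-not showing (weight is at least 54): on (c) the weight is 68 less the opposing 15 gives net 53, which does not reach 54, so (c) does not meet the standard.
  Stage II.1 not carried; the importer fails its burden.
The analysis ends at Stage II.1; the customs bureau prevails on this issue.
— Issue III —
Stage III.1 — burden on importer; standard: the preponderance of the evidence (weight exceeds 48).
    (f): 82 − 33 = 49 > 48 [met]
    (g): 72 − 20 = 52 > 48 [met]
  Stage III.1 is satisfied; the onus moves to the customs bureau.
Stage III.2 — burden on customs bureau; standard: any credible evidence (weight is at least 15).
    (h): 17 ≥ 15 [met]
  Stage III.2 carried; the burden remains with the customs bureau.
Stage III.3 — burden on customs bureau; standard: any credible evidence (weight is at least 15).
    (i): 35 − 18 = 17 ≥ 15 [met]
    (j): 35 − 18 = 17 ≥ 15 [met]
  All elements met at the final stage.
All stages carried — the customs bureau prevails on this issue.
Per-issue: Issue I → customs bureau; Issue II → customs bureau; Issue III → customs bureau. The importer must prevail on at least one issue; overall, the customs bureau prevails.

customs bureau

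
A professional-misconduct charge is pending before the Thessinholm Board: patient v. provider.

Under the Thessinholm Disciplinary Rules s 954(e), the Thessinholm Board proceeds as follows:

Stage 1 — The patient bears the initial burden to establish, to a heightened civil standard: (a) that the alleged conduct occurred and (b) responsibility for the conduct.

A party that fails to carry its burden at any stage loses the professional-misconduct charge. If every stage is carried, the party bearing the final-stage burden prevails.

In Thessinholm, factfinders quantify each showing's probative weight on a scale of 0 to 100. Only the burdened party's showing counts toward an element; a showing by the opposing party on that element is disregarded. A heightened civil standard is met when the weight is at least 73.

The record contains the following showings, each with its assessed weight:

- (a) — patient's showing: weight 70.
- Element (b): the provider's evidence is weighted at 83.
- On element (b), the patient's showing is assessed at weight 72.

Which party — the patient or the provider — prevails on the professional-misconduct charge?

At Stage 1 the patient must meet a heightened civil standard (weight is at least 73): on (a) the weight is 70, which does not reach 73, so (a) does not meet the standard; on (b) the weight is 72 (the provider's 83 is given no effect), < 73, so (b) does not meet the standard.
  Stage 1 not carried; the patient fails its burden.
So the provider prevails.

provider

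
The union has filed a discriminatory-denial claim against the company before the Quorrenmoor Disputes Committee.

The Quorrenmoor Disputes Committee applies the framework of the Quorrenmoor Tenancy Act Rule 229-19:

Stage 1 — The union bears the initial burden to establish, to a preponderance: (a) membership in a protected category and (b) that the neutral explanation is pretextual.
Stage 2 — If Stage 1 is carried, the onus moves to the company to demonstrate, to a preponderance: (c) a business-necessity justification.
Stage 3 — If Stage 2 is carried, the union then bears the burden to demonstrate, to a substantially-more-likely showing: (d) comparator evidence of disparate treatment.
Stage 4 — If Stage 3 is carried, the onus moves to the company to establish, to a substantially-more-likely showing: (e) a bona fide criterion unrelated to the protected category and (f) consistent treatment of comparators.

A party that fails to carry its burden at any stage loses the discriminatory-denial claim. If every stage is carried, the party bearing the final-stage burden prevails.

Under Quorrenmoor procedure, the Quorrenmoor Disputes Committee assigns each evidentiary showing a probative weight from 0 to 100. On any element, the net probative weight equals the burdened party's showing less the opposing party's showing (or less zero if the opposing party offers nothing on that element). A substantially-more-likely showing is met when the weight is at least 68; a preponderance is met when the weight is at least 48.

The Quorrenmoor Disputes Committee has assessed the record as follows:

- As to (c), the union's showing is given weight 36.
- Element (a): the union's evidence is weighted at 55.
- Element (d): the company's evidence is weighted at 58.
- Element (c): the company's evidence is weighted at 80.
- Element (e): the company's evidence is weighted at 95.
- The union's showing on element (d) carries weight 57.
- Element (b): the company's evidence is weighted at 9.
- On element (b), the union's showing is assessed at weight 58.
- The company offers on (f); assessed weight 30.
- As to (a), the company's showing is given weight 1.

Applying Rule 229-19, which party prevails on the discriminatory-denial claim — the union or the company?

At Stage 1 the union must meet a preponderance (weight is at least 48): on (a) the weight is 55 less the opposing 1 gives net 54, which does reach 48, so (a) meets the standard; on (b) the weight is 58 less the opposing 9 gives net 49, ≥ 48, so (b) meets the standard.
  All elements met. The burden passes to the company.
At Stage 2 the company must meet a preponderance (weight is at least 48): on (c) the weight is 80 less the opposing 36 gives net 44, < 48, so (c) does not meet the standard.
  Stage 2 not carried; the company fails its burden.
The union prevails.

union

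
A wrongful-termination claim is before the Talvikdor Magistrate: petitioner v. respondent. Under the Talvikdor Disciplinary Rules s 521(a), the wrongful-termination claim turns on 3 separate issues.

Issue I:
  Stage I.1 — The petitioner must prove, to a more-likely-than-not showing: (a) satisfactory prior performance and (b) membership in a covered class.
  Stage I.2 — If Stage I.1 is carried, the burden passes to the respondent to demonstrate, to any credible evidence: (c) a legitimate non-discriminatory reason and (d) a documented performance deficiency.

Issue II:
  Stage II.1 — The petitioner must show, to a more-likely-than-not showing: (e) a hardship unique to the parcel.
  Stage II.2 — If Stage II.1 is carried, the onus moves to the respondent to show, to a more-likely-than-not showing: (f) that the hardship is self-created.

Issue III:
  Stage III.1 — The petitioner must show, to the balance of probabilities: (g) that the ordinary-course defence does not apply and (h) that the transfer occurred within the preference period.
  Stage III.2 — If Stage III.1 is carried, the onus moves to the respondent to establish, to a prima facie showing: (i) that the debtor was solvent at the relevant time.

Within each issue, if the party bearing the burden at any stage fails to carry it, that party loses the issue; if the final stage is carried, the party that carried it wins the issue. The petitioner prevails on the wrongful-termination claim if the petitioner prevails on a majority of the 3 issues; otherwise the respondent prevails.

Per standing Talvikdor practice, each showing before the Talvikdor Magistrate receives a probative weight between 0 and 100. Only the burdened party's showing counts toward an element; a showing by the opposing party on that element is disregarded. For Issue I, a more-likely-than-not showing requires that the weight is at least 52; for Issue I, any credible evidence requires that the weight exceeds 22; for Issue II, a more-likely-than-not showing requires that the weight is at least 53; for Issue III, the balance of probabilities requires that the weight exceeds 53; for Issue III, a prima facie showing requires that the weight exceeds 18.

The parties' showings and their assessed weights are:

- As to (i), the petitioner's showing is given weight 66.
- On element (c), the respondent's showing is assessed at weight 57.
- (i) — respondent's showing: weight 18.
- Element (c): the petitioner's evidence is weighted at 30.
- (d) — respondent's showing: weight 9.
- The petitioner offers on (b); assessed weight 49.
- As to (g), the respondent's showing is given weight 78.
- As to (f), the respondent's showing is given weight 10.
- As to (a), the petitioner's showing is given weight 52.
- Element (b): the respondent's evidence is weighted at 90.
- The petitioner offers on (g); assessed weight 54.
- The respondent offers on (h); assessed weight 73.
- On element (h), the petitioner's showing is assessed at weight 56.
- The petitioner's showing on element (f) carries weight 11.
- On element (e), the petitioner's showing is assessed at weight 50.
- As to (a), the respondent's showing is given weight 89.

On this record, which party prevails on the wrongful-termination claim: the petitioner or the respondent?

— Issue I —
Stage I.1 (petitioner, a more-likely-than-not showing, weight is at least 52): (a) 52 (respondent's 89 disregarded) ≥ 52 — meets; (b) 49 (respondent's 90 disregarded) < 52 — fails.
  Not every element is met, so the petitioner fails to carry Stage I.1.
The analysis ends at Stage I.1; the respondent prevails on this issue.
— Issue II —
Stage II.1 — burden on petitioner; standard: a more-likely-than-not showing (weight is at least 53).
    (e): 50 < 53 [not met]
  Not every element is met, so the petitioner fails to carry Stage II.1.
The analysis ends at Stage II.1; the respondent prevails on this issue.
— Issue III —
At Stage III.1 the petitioner must meet the balance of probabilities (weight exceeds 53): on (g) the weight is 54 (the respondent's 78 is given no effect), > 53, so (g) meets the standard; on (h) the weight is 56 (the respondent's 73 is given no effect), which does exceed 53, so (h) meets the standard.
  Stage III.1 carried; the burden shifts to the respondent.
At Stage III.2 the respondent must meet a prima facie showing (weight exceeds 18): on (i) the weight is 18 (the petitioner's 66 is given no effect), which does not exceed 18, so (i) does not meet the standard.
  Stage III.2 not carried; the respondent fails its burden.
So the petitioner prevails on this issue.
Per-issue: Issue I → respondent; Issue II → respondent; Issue III → petitioner. The petitioner must prevail on a majority of issues; overall, the respondent prevails.

respondent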